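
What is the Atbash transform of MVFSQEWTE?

M(12) → N(13)
V(21) → E(4)
F(5) → U(20)
S(18) → H(7)
Q(16) → J(9)
E(4) → V(21)
W(22) → D(3)
T(19) → G(6)
E(4) → V(21)

NEUHJVDGV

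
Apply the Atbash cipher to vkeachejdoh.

epvzxsvqwls

v(21) → e(4)
k(10) → p(15)
e(4) → v(21)
a(0) → z(25)
c(2) → x(23)
h(7) → s(18)
e(4) → v(21)
j(9) → q(16)
d(3) → w(22)
o(14) → l(11)
h(7) → s(18)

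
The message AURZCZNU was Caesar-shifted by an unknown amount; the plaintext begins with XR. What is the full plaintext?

From the crib: A(0)−X(23)=-23≡3, so the shift is 3.
Subtract 3 from each ciphertext letter:
A(0): 0−3=-3≡23 → X
U(20): 20−3=17 → R
R(17): 17−3=14 → O
Z(25): 25−3=22 → W
C(2): 2−3=-1≡25 → Z
Z(25): 25−3=22 → W
N(13): 13−3=10 → K
U(20): 20−3=17 → R

XROWZWKR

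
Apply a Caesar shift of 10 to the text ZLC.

JVM

Z(25): 25+10=35≡9 → J
L(11): 11+10=21 → V
C(2): 2+10=12 → M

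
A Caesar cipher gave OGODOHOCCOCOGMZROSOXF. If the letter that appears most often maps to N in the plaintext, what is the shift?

1

The most frequent ciphertext letter is O (appears 8 times).
O is position 14; N is position 13.
Shift = 1.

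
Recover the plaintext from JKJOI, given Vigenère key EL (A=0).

FZFDE

Repeat the key across the ciphertext: ELELE
J(9)−E(4): 5 → F
K(10)−L(11): -1≡25 → Z
J(9)−E(4): 5 → F
O(14)−L(11): 3 → D
I(8)−E(4): 4 → E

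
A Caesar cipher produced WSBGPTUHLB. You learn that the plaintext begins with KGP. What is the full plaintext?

KGPUDHIVZP

From the crib: W(22)−K(10)=12, so the shift is 12.
Subtract 12 from each ciphertext letter:
W(22): 22−12=10 → K
S(18): 18−12=6 → G
B(1): 1−12=-11≡15 → P
G(6): 6−12=-6≡20 → U
P(15): 15−12=3 → D
T(19): 19−12=7 → H
U(20): 20−12=8 → I
H(7): 7−12=-5≡21 → V
L(11): 11−12=-1≡25 → Z
B(1): 1−12=-11≡15 → P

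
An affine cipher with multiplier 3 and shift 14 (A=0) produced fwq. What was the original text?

The inverse of 3 mod 26 is 9, since 3·9=27≡1. Apply D(y)=9·(y−14) mod 26:
f(5): 9·(5−14)=-81≡23 → x
w(22): 9·(22−14)=72≡20 → u
q(16): 9·(16−14)=18 → s

xus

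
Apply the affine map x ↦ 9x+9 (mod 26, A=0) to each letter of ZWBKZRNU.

Z(25): 9·25+9=234≡0 → A
W(22): 9·22+9=207≡25 → Z
B(1): 9·1+9=18 → S
K(10): 9·10+9=99≡21 → V
Z(25): 9·25+9=234≡0 → A
R(17): 9·17+9=162≡6 → G
N(13): 9·13+9=126≡22 → W
U(20): 9·20+9=189≡7 → H

AZSVAGWH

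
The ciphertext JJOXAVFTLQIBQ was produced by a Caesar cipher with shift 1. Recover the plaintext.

J(9): 9−1=8 → I
J(9): 9−1=8 → I
O(14): 14−1=13 → N
X(23): 23−1=22 → W
A(0): 0−1=-1≡25 → Z
V(21): 21−1=20 → U
F(5): 5−1=4 → E
T(19): 19−1=18 → S
L(11): 11−1=10 → K
Q(16): 16−1=15 → P
I(8): 8−1=7 → H
B(1): 1−1=0 → A
Q(16): 16−1=15 → P

IINWZUESKPHAP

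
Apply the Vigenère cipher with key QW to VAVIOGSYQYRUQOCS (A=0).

Repeat the key across the message: QWQWQWQWQWQWQWQW
V(21)+Q(16): 37≡11 → L
A(0)+W(22): 22 → W
V(21)+Q(16): 37≡11 → L
I(8)+W(22): 30≡4 → E
O(14)+Q(16): 30≡4 → E
G(6)+W(22): 28≡2 → C
S(18)+Q(16): 34≡8 → I
Y(24)+W(22): 46≡20 → U
Q(16)+Q(16): 32≡6 → G
Y(24)+W(22): 46≡20 → U
R(17)+Q(16): 33≡7 → H
U(20)+W(22): 42≡16 → Q
Q(16)+Q(16): 32≡6 → G
O(14)+W(22): 36≡10 → K
C(2)+Q(16): 18 → S
S(18)+W(22): 40≡14 → O

LWLEECIUGUHQGKSO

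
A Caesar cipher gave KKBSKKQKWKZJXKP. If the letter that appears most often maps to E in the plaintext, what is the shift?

The most frequent ciphertext letter is K (appears 7 times).
K is position 10; E is position 4.
Shift = 6.

6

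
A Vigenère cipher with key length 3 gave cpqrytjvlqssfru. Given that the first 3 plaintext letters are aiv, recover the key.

chv

Subtract each crib letter from the matching ciphertext letter (mod 26):
c(2)−a(0)=2 → c
p(15)−i(8)=7 → h
q(16)−v(21)=-5≡21 → v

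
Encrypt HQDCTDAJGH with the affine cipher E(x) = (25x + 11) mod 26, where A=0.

H(7): 25·7+11=186≡4 → E
Q(16): 25·16+11=411≡21 → V
D(3): 25·3+11=86≡8 → I
C(2): 25·2+11=61≡9 → J
T(19): 25·19+11=486≡18 → S
D(3): 25·3+11=86≡8 → I
A(0): 25·0+11=11 → L
J(9): 25·9+11=236≡2 → C
G(6): 25·6+11=161≡5 → F
H(7): 25·7+11=186≡4 → E

EVIJSILCFE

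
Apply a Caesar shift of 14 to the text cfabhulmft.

qtopvizath

c(2): 2+14=16 → q
f(5): 5+14=19 → t
a(0): 0+14=14 → o
b(1): 1+14=15 → p
h(7): 7+14=21 → v
u(20): 20+14=34≡8 → i
l(11): 11+14=25 → z
m(12): 12+14=26≡0 → a
f(5): 5+14=19 → t
t(19): 19+14=33≡7 → h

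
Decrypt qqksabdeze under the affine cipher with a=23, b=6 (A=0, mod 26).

ooqwctbsls

The inverse of 23 mod 26 is 17, since 23·17=391≡1. Apply D(y)=17·(y−6) mod 26:
q(16): 17·(16−6)=170≡14 → o
q(16): 17·(16−6)=170≡14 → o
k(10): 17·(10−6)=68≡16 → q
s(18): 17·(18−6)=204≡22 → w
a(0): 17·(0−6)=-102≡2 → c
b(1): 17·(1−6)=-85≡19 → t
d(3): 17·(3−6)=-51≡1 → b
e(4): 17·(4−6)=-34≡18 → s
z(25): 17·(25−6)=323≡11 → l
e(4): 17·(4−6)=-34≡18 → s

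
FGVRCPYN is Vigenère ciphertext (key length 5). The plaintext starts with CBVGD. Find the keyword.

DFALZ

Subtract each crib letter from the matching ciphertext letter (mod 26):
F(5)−C(2)=3 → D
G(6)−B(1)=5 → F
V(21)−V(21)=0 → A
R(17)−G(6)=11 → L
C(2)−D(3)=-1≡25 → Z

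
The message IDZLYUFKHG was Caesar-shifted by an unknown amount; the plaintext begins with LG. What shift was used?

23

From the crib: I(8)−L(11)=-3≡23, so the shift is 23.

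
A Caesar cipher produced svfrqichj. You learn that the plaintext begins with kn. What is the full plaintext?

From the crib: s(18)−k(10)=8, so the shift is 8.
Subtract 8 from each ciphertext letter:
s(18): 18−8=10 → k
v(21): 21−8=13 → n
f(5): 5−8=-3≡23 → x
r(17): 17−8=9 → j
q(16): 16−8=8 → i
i(8): 8−8=0 → a
c(2): 2−8=-6≡20 → u
h(7): 7−8=-1≡25 → z
j(9): 9−8=1 → b

knxjiauzb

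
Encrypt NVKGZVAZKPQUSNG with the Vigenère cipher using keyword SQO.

FLYYPJSPYHGIKDU

Repeat the key across the message: SQOSQOSQOSQOSQO
N(13)+S(18): 31≡5 → F
V(21)+Q(16): 37≡11 → L
K(10)+O(14): 24 → Y
G(6)+S(18): 24 → Y
Z(25)+Q(16): 41≡15 → P
V(21)+O(14): 35≡9 → J
A(0)+S(18): 18 → S
Z(25)+Q(16): 41≡15 → P
K(10)+O(14): 24 → Y
P(15)+S(18): 33≡7 → H
Q(16)+Q(16): 32≡6 → G
U(20)+O(14): 34≡8 → I
S(18)+S(18): 36≡10 → K
N(13)+Q(16): 29≡3 → D
G(6)+O(14): 20 → U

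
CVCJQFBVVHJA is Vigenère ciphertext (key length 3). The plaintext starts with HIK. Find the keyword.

Subtract each crib letter from the matching ciphertext letter (mod 26):
C(2)−H(7)=-5≡21 → V
V(21)−I(8)=13 → N
C(2)−K(10)=-8≡18 → S

VNS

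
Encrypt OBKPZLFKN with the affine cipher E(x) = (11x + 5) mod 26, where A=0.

O(14): 11·14+5=159≡3 → D
B(1): 11·1+5=16 → Q
K(10): 11·10+5=115≡11 → L
P(15): 11·15+5=170≡14 → O
Z(25): 11·25+5=280≡20 → U
L(11): 11·11+5=126≡22 → W
F(5): 11·5+5=60≡8 → I
K(10): 11·10+5=115≡11 → L
N(13): 11·13+5=148≡18 → S

DQLOUWILS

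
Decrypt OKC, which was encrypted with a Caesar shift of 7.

HDV

O(14): 14−7=7 → H
K(10): 10−7=3 → D
C(2): 2−7=-5≡21 → V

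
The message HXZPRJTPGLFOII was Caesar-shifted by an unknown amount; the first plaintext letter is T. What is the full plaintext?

From the crib: H(7)−T(19)=-12≡14, so the shift is 14.
Subtract 14 from each ciphertext letter:
H(7): 7−14=-7≡19 → T
X(23): 23−14=9 → J
Z(25): 25−14=11 → L
P(15): 15−14=1 → B
R(17): 17−14=3 → D
J(9): 9−14=-5≡21 → V
T(19): 19−14=5 → F
P(15): 15−14=1 → B
G(6): 6−14=-8≡18 → S
L(11): 11−14=-3≡23 → X
F(5): 5−14=-9≡17 → R
O(14): 14−14=0 → A
I(8): 8−14=-6≡20 → U
I(8): 8−14=-6≡20 → U

TJLBDVFBSXRAUU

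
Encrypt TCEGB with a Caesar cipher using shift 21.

OXZBW

T(19): 19+21=40≡14 → O
C(2): 2+21=23 → X
E(4): 4+21=25 → Z
G(6): 6+21=27≡1 → B
B(1): 1+21=22 → W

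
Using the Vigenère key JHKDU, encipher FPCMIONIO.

Repeat the key across the message: JHKDUJHKD
F(5)+J(9): 14 → O
P(15)+H(7): 22 → W
C(2)+K(10): 12 → M
M(12)+D(3): 15 → P
I(8)+U(20): 28≡2 → C
O(14)+J(9): 23 → X
N(13)+H(7): 20 → U
I(8)+K(10): 18 → S
O(14)+D(3): 17 → R

OWMPCXUSR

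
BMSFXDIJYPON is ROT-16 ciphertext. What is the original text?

B(1): 1−16=-15≡11 → L
M(12): 12−16=-4≡22 → W
S(18): 18−16=2 → C
F(5): 5−16=-11≡15 → P
X(23): 23−16=7 → H
D(3): 3−16=-13≡13 → N
I(8): 8−16=-8≡18 → S
J(9): 9−16=-7≡19 → T
Y(24): 24−16=8 → I
P(15): 15−16=-1≡25 → Z
O(14): 14−16=-2≡24 → Y
N(13): 13−16=-3≡23 → X

LWCPHNSTIZYX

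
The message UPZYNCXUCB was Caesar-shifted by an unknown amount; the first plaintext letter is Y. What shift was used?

From the crib: U(20)−Y(24)=-4≡22, so the shift is 22.

22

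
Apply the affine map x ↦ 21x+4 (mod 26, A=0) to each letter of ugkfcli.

iagfubq

u(20): 21·20+4=424≡8 → i
g(6): 21·6+4=130≡0 → a
k(10): 21·10+4=214≡6 → g
f(5): 21·5+4=109≡5 → f
c(2): 21·2+4=46≡20 → u
l(11): 21·11+4=235≡1 → b
i(8): 21·8+4=172≡16 → q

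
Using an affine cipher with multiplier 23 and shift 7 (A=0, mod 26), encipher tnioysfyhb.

t(19): 23·19+7=444≡2 → c
n(13): 23·13+7=306≡20 → u
i(8): 23·8+7=191≡9 → j
o(14): 23·14+7=329≡17 → r
y(24): 23·24+7=559≡13 → n
s(18): 23·18+7=421≡5 → f
f(5): 23·5+7=122≡18 → s
y(24): 23·24+7=559≡13 → n
h(7): 23·7+7=168≡12 → m
b(1): 23·1+7=30≡4 → e

cujrnfsnme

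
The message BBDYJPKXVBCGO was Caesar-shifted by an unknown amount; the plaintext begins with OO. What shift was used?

From the crib: B(1)−O(14)=-13≡13, so the shift is 13.

13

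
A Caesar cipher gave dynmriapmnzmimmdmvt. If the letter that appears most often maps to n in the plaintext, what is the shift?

The most frequent ciphertext letter is m (appears 6 times).
m is position 12; n is position 13.
Shift = -1≡25.

25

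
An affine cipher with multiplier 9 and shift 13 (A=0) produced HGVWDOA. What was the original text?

The inverse of 9 mod 26 is 3, since 9·3=27≡1. Apply D(y)=3·(y−13) mod 26:
H(7): 3·(7−13)=-18≡8 → I
G(6): 3·(6−13)=-21≡5 → F
V(21): 3·(21−13)=24 → Y
W(22): 3·(22−13)=27≡1 → B
D(3): 3·(3−13)=-30≡22 → W
O(14): 3·(14−13)=3 → D
A(0): 3·(0−13)=-39≡13 → N

IFYBWDN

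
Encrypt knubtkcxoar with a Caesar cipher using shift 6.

k(10): 10+6=16 → q
n(13): 13+6=19 → t
u(20): 20+6=26≡0 → a
b(1): 1+6=7 → h
t(19): 19+6=25 → z
k(10): 10+6=16 → q
c(2): 2+6=8 → i
x(23): 23+6=29≡3 → d
o(14): 14+6=20 → u
a(0): 0+6=6 → g
r(17): 17+6=23 → x

qtahzqidugx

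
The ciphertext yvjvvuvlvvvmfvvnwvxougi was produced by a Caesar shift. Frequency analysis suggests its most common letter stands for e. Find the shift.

The most frequent ciphertext letter is v (appears 10 times).
v is position 21; e is position 4.
Shift = 17.

17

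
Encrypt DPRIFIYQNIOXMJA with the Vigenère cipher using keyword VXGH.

Repeat the key across the message: VXGHVXGHVXGHVXG
D(3)+V(21): 24 → Y
P(15)+X(23): 38≡12 → M
R(17)+G(6): 23 → X
I(8)+H(7): 15 → P
F(5)+V(21): 26≡0 → A
I(8)+X(23): 31≡5 → F
Y(24)+G(6): 30≡4 → E
Q(16)+H(7): 23 → X
N(13)+V(21): 34≡8 → I
I(8)+X(23): 31≡5 → F
O(14)+G(6): 20 → U
X(23)+H(7): 30≡4 → E
M(12)+V(21): 33≡7 → H
J(9)+X(23): 32≡6 → G
A(0)+G(6): 6 → G

YMXPAFEXIFUEHGG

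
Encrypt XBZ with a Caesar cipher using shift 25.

WAY

X(23): 23+25=48≡22 → W
B(1): 1+25=26≡0 → A
Z(25): 25+25=50≡24 → Y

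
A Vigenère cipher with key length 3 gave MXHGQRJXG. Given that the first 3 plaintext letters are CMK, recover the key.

KLX

Subtract each crib letter from the matching ciphertext letter (mod 26):
M(12)−C(2)=10 → K
X(23)−M(12)=11 → L
H(7)−K(10)=-3≡23 → X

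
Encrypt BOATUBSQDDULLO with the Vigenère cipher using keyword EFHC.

FTHVYGZSHIBNPT

Repeat the key across the message: EFHCEFHCEFHCEF
B(1)+E(4): 5 → F
O(14)+F(5): 19 → T
A(0)+H(7): 7 → H
T(19)+C(2): 21 → V
U(20)+E(4): 24 → Y
B(1)+F(5): 6 → G
S(18)+H(7): 25 → Z
Q(16)+C(2): 18 → S
D(3)+E(4): 7 → H
D(3)+F(5): 8 → I
U(20)+H(7): 27≡1 → B
L(11)+C(2): 13 → N
L(11)+E(4): 15 → P
O(14)+F(5): 19 → T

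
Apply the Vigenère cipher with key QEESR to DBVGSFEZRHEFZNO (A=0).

Repeat the key across the message: QEESRQEESRQEESR
D(3)+Q(16): 19 → T
B(1)+E(4): 5 → F
V(21)+E(4): 25 → Z
G(6)+S(18): 24 → Y
S(18)+R(17): 35≡9 → J
F(5)+Q(16): 21 → V
E(4)+E(4): 8 → I
Z(25)+E(4): 29≡3 → D
R(17)+S(18): 35≡9 → J
H(7)+R(17): 24 → Y
E(4)+Q(16): 20 → U
F(5)+E(4): 9 → J
Z(25)+E(4): 29≡3 → D
N(13)+S(18): 31≡5 → F
O(14)+R(17): 31≡5 → F

TFZYJVIDJYUJDFF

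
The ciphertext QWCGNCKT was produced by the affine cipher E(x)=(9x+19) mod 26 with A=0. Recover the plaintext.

The inverse of 9 mod 26 is 3, since 9·3=27≡1. Apply D(y)=3·(y−19) mod 26:
Q(16): 3·(16−19)=-9≡17 → R
W(22): 3·(22−19)=9 → J
C(2): 3·(2−19)=-51≡1 → B
G(6): 3·(6−19)=-39≡13 → N
N(13): 3·(13−19)=-18≡8 → I
C(2): 3·(2−19)=-51≡1 → B
K(10): 3·(10−19)=-27≡25 → Z
T(19): 3·(19−19)=0 → A

RJBNIBZA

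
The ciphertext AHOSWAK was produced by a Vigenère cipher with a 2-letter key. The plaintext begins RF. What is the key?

Subtract each crib letter from the matching ciphertext letter (mod 26):
A(0)−R(17)=-17≡9 → J
H(7)−F(5)=2 → C

JC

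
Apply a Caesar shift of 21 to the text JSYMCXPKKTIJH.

J(9): 9+21=30≡4 → E
S(18): 18+21=39≡13 → N
Y(24): 24+21=45≡19 → T
M(12): 12+21=33≡7 → H
C(2): 2+21=23 → X
X(23): 23+21=44≡18 → S
P(15): 15+21=36≡10 → K
K(10): 10+21=31≡5 → F
K(10): 10+21=31≡5 → F
T(19): 19+21=40≡14 → O
I(8): 8+21=29≡3 → D
J(9): 9+21=30≡4 → E
H(7): 7+21=28≡2 → C

ENTHXSKFFODEC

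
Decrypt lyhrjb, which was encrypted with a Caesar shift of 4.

l(11): 11−4=7 → h
y(24): 24−4=20 → u
h(7): 7−4=3 → d
r(17): 17−4=13 → n
j(9): 9−4=5 → f
b(1): 1−4=-3≡23 → x

hudnfx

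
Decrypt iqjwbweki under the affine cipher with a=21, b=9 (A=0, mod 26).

vjanmnbfv

The inverse of 21 mod 26 is 5, since 21·5=105≡1. Apply D(y)=5·(y−9) mod 26:
i(8): 5·(8−9)=-5≡21 → v
q(16): 5·(16−9)=35≡9 → j
j(9): 5·(9−9)=0 → a
w(22): 5·(22−9)=65≡13 → n
b(1): 5·(1−9)=-40≡12 → m
w(22): 5·(22−9)=65≡13 → n
e(4): 5·(4−9)=-25≡1 → b
k(10): 5·(10−9)=5 → f
i(8): 5·(8−9)=-5≡21 → v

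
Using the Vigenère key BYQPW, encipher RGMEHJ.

Repeat the key across the message: BYQPWB
R(17)+B(1): 18 → S
G(6)+Y(24): 30≡4 → E
M(12)+Q(16): 28≡2 → C
E(4)+P(15): 19 → T
H(7)+W(22): 29≡3 → D
J(9)+B(1): 10 → K

SECTDK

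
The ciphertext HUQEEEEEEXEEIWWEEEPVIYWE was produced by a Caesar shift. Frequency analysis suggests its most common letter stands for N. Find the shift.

17

The most frequent ciphertext letter is E (appears 12 times).
E is position 4; N is position 13.
Shift = -9≡17.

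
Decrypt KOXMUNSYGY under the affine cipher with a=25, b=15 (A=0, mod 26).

FBSDVCXRJR

The inverse of 25 mod 26 is 25, since 25·25=625≡1. Apply D(y)=25·(y−15) mod 26:
K(10): 25·(10−15)=-125≡5 → F
O(14): 25·(14−15)=-25≡1 → B
X(23): 25·(23−15)=200≡18 → S
M(12): 25·(12−15)=-75≡3 → D
U(20): 25·(20−15)=125≡21 → V
N(13): 25·(13−15)=-50≡2 → C
S(18): 25·(18−15)=75≡23 → X
Y(24): 25·(24−15)=225≡17 → R
G(6): 25·(6−15)=-225≡9 → J
Y(24): 25·(24−15)=225≡17 → R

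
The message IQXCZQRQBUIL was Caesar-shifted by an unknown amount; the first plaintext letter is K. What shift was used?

24

From the crib: I(8)−K(10)=-2≡24, so the shift is 24.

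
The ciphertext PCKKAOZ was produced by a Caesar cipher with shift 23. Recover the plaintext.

SFNNDRC

P(15): 15−23=-8≡18 → S
C(2): 2−23=-21≡5 → F
K(10): 10−23=-13≡13 → N
K(10): 10−23=-13≡13 → N
A(0): 0−23=-23≡3 → D
O(14): 14−23=-9≡17 → R
Z(25): 25−23=2 → C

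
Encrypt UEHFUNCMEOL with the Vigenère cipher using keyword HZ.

Repeat the key across the message: HZHZHZHZHZH
U(20)+H(7): 27≡1 → B
E(4)+Z(25): 29≡3 → D
H(7)+H(7): 14 → O
F(5)+Z(25): 30≡4 → E
U(20)+H(7): 27≡1 → B
N(13)+Z(25): 38≡12 → M
C(2)+H(7): 9 → J
M(12)+Z(25): 37≡11 → L
E(4)+H(7): 11 → L
O(14)+Z(25): 39≡13 → N
L(11)+H(7): 18 → S

BDOEBMJLLNS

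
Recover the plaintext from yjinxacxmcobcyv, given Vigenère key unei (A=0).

Repeat the key across the ciphertext: uneiuneiuneiune
y(24)−u(20): 4 → e
j(9)−n(13): -4≡22 → w
i(8)−e(4): 4 → e
n(13)−i(8): 5 → f
x(23)−u(20): 3 → d
a(0)−n(13): -13≡13 → n
c(2)−e(4): -2≡24 → y
x(23)−i(8): 15 → p
m(12)−u(20): -8≡18 → s
c(2)−n(13): -11≡15 → p
o(14)−e(4): 10 → k
b(1)−i(8): -7≡19 → t
c(2)−u(20): -18≡8 → i
y(24)−n(13): 11 → l
v(21)−e(4): 17 → r

ewefdnypspktilr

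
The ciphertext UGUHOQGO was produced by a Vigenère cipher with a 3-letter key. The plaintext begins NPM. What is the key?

Subtract each crib letter from the matching ciphertext letter (mod 26):
U(20)−N(13)=7 → H
G(6)−P(15)=-9≡17 → R
U(20)−M(12)=8 → I

HRI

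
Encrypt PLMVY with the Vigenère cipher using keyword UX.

JIGSS

Repeat the key across the message: UXUXU
P(15)+U(20): 35≡9 → J
L(11)+X(23): 34≡8 → I
M(12)+U(20): 32≡6 → G
V(21)+X(23): 44≡18 → S
Y(24)+U(20): 44≡18 → S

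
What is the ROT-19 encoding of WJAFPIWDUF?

PCTYIBPWNY

W(22): 22+19=41≡15 → P
J(9): 9+19=28≡2 → C
A(0): 0+19=19 → T
F(5): 5+19=24 → Y
P(15): 15+19=34≡8 → I
I(8): 8+19=27≡1 → B
W(22): 22+19=41≡15 → P
D(3): 3+19=22 → W
U(20): 20+19=39≡13 → N
F(5): 5+19=24 → Y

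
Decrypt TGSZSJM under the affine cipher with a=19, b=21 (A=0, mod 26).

ERTSTYF

The inverse of 19 mod 26 is 11, since 19·11=209≡1. Apply D(y)=11·(y−21) mod 26:
T(19): 11·(19−21)=-22≡4 → E
G(6): 11·(6−21)=-165≡17 → R
S(18): 11·(18−21)=-33≡19 → T
Z(25): 11·(25−21)=44≡18 → S
S(18): 11·(18−21)=-33≡19 → T
J(9): 11·(9−21)=-132≡24 → Y
M(12): 11·(12−21)=-99≡5 → F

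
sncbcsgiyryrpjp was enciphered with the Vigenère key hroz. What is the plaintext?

Repeat the key across the ciphertext: hrozhrozhrozhro
s(18)−h(7): 11 → l
n(13)−r(17): -4≡22 → w
c(2)−o(14): -12≡14 → o
b(1)−z(25): -24≡2 → c
c(2)−h(7): -5≡21 → v
s(18)−r(17): 1 → b
g(6)−o(14): -8≡18 → s
i(8)−z(25): -17≡9 → j
y(24)−h(7): 17 → r
r(17)−r(17): 0 → a
y(24)−o(14): 10 → k
r(17)−z(25): -8≡18 → s
p(15)−h(7): 8 → i
j(9)−r(17): -8≡18 → s
p(15)−o(14): 1 → b

lwocvbsjraksisb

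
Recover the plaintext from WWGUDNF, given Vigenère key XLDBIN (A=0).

ZLDTVAI

Repeat the key across the ciphertext: XLDBINX
W(22)−X(23): -1≡25 → Z
W(22)−L(11): 11 → L
G(6)−D(3): 3 → D
U(20)−B(1): 19 → T
D(3)−I(8): -5≡21 → V
N(13)−N(13): 0 → A
F(5)−X(23): -18≡8 → I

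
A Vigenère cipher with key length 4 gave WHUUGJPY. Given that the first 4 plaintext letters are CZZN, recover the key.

UIVH

Subtract each crib letter from the matching ciphertext letter (mod 26):
W(22)−C(2)=20 → U
H(7)−Z(25)=-18≡8 → I
U(20)−Z(25)=-5≡21 → V
U(20)−N(13)=7 → H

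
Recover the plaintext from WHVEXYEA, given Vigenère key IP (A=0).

Repeat the key across the ciphertext: IPIPIPIP
W(22)−I(8): 14 → O
H(7)−P(15): -8≡18 → S
V(21)−I(8): 13 → N
E(4)−P(15): -11≡15 → P
X(23)−I(8): 15 → P
Y(24)−P(15): 9 → J
E(4)−I(8): -4≡22 → W
A(0)−P(15): -15≡11 → L

OSNPPJWL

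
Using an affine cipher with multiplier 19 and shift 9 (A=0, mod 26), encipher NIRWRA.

N(13): 19·13+9=256≡22 → W
I(8): 19·8+9=161≡5 → F
R(17): 19·17+9=332≡20 → U
W(22): 19·22+9=427≡11 → L
R(17): 19·17+9=332≡20 → U
A(0): 19·0+9=9 → J

WFULUJ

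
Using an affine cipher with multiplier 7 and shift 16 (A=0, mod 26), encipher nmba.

dwxq

n(13): 7·13+16=107≡3 → d
m(12): 7·12+16=100≡22 → w
b(1): 7·1+16=23 → x
a(0): 7·0+16=16 → q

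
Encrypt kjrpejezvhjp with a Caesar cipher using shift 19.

dckixcxsoaci

k(10): 10+19=29≡3 → d
j(9): 9+19=28≡2 → c
r(17): 17+19=36≡10 → k
p(15): 15+19=34≡8 → i
e(4): 4+19=23 → x
j(9): 9+19=28≡2 → c
e(4): 4+19=23 → x
z(25): 25+19=44≡18 → s
v(21): 21+19=40≡14 → o
h(7): 7+19=26≡0 → a
j(9): 9+19=28≡2 → c
p(15): 15+19=34≡8 → i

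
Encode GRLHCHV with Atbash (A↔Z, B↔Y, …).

TIOSXSE

G(6) → T(19)
R(17) → I(8)
L(11) → O(14)
H(7) → S(18)
C(2) → X(23)
H(7) → S(18)
V(21) → E(4)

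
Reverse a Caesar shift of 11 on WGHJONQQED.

LVWYDCFFTS

W(22): 22−11=11 → L
G(6): 6−11=-5≡21 → V
H(7): 7−11=-4≡22 → W
J(9): 9−11=-2≡24 → Y
O(14): 14−11=3 → D
N(13): 13−11=2 → C
Q(16): 16−11=5 → F
Q(16): 16−11=5 → F
E(4): 4−11=-7≡19 → T
D(3): 3−11=-8≡18 → S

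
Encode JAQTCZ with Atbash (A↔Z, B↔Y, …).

J(9) → Q(16)
A(0) → Z(25)
Q(16) → J(9)
T(19) → G(6)
C(2) → X(23)
Z(25) → A(0)

QZJGXA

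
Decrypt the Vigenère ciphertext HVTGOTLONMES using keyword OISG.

TNBAALTIZEMM

Repeat the key across the ciphertext: OISGOISGOISG
H(7)−O(14): -7≡19 → T
V(21)−I(8): 13 → N
T(19)−S(18): 1 → B
G(6)−G(6): 0 → A
O(14)−O(14): 0 → A
T(19)−I(8): 11 → L
L(11)−S(18): -7≡19 → T
O(14)−G(6): 8 → I
N(13)−O(14): -1≡25 → Z
M(12)−I(8): 4 → E
E(4)−S(18): -14≡12 → M
S(18)−G(6): 12 → M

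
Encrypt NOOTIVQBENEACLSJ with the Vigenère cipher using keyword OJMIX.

BXABFJZNMKSJOTPX

Repeat the key across the message: OJMIXOJMIXOJMIXO
N(13)+O(14): 27≡1 → B
O(14)+J(9): 23 → X
O(14)+M(12): 26≡0 → A
T(19)+I(8): 27≡1 → B
I(8)+X(23): 31≡5 → F
V(21)+O(14): 35≡9 → J
Q(16)+J(9): 25 → Z
B(1)+M(12): 13 → N
E(4)+I(8): 12 → M
N(13)+X(23): 36≡10 → K
E(4)+O(14): 18 → S
A(0)+J(9): 9 → J
C(2)+M(12): 14 → O
L(11)+I(8): 19 → T
S(18)+X(23): 41≡15 → P
J(9)+O(14): 23 → X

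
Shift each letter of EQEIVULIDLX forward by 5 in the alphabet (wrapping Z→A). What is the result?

JVJNAZQNIQC

E(4): 4+5=9 → J
Q(16): 16+5=21 → V
E(4): 4+5=9 → J
I(8): 8+5=13 → N
V(21): 21+5=26≡0 → A
U(20): 20+5=25 → Z
L(11): 11+5=16 → Q
I(8): 8+5=13 → N
D(3): 3+5=8 → I
L(11): 11+5=16 → Q
X(23): 23+5=28≡2 → C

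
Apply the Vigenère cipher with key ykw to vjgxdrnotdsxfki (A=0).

Repeat the key across the message: ykwykwykwykwykw
v(21)+y(24): 45≡19 → t
j(9)+k(10): 19 → t
g(6)+w(22): 28≡2 → c
x(23)+y(24): 47≡21 → v
d(3)+k(10): 13 → n
r(17)+w(22): 39≡13 → n
n(13)+y(24): 37≡11 → l
o(14)+k(10): 24 → y
t(19)+w(22): 41≡15 → p
d(3)+y(24): 27≡1 → b
s(18)+k(10): 28≡2 → c
x(23)+w(22): 45≡19 → t
f(5)+y(24): 29≡3 → d
k(10)+k(10): 20 → u
i(8)+w(22): 30≡4 → e

ttcvnnlypbctdue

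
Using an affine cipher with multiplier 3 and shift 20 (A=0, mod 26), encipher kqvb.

yqfx

k(10): 3·10+20=50≡24 → y
q(16): 3·16+20=68≡16 → q
v(21): 3·21+20=83≡5 → f
b(1): 3·1+20=23 → x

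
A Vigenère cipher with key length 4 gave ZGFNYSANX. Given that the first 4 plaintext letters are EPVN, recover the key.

Subtract each crib letter from the matching ciphertext letter (mod 26):
Z(25)−E(4)=21 → V
G(6)−P(15)=-9≡17 → R
F(5)−V(21)=-16≡10 → K
N(13)−N(13)=0 → A

VRKA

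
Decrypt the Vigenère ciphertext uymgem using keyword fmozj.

Repeat the key across the ciphertext: fmozjf
u(20)−f(5): 15 → p
y(24)−m(12): 12 → m
m(12)−o(14): -2≡24 → y
g(6)−z(25): -19≡7 → h
e(4)−j(9): -5≡21 → v
m(12)−f(5): 7 → h

pmyhvh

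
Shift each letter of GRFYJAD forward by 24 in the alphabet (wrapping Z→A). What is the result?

G(6): 6+24=30≡4 → E
R(17): 17+24=41≡15 → P
F(5): 5+24=29≡3 → D
Y(24): 24+24=48≡22 → W
J(9): 9+24=33≡7 → H
A(0): 0+24=24 → Y
D(3): 3+24=27≡1 → B

EPDWHYB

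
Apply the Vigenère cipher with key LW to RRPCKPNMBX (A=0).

CNAYVLYIMT

Repeat the key across the message: LWLWLWLWLW
R(17)+L(11): 28≡2 → C
R(17)+W(22): 39≡13 → N
P(15)+L(11): 26≡0 → A
C(2)+W(22): 24 → Y
K(10)+L(11): 21 → V
P(15)+W(22): 37≡11 → L
N(13)+L(11): 24 → Y
M(12)+W(22): 34≡8 → I
B(1)+L(11): 12 → M
X(23)+W(22): 45≡19 → T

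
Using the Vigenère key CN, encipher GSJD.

IFLQ

Repeat the key across the message: CNCN
G(6)+C(2): 8 → I
S(18)+N(13): 31≡5 → F
J(9)+C(2): 11 → L
D(3)+N(13): 16 → Q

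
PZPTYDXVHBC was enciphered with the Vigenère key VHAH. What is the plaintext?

Repeat the key across the ciphertext: VHAHVHAHVHA
P(15)−V(21): -6≡20 → U
Z(25)−H(7): 18 → S
P(15)−A(0): 15 → P
T(19)−H(7): 12 → M
Y(24)−V(21): 3 → D
D(3)−H(7): -4≡22 → W
X(23)−A(0): 23 → X
V(21)−H(7): 14 → O
H(7)−V(21): -14≡12 → M
B(1)−H(7): -6≡20 → U
C(2)−A(0): 2 → C

USPMDWXOMUC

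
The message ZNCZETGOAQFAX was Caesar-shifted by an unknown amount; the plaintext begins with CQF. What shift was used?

From the crib: Z(25)−C(2)=23, so the shift is 23.

23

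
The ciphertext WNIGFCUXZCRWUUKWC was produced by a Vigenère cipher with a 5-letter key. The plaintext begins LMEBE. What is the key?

LBEFB

Subtract each crib letter from the matching ciphertext letter (mod 26):
W(22)−L(11)=11 → L
N(13)−M(12)=1 → B
I(8)−E(4)=4 → E
G(6)−B(1)=5 → F
F(5)−E(4)=1 → B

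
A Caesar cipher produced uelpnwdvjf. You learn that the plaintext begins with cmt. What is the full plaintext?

cmtxveldrn

From the crib: u(20)−c(2)=18, so the shift is 18.
Subtract 18 from each ciphertext letter:
u(20): 20−18=2 → c
e(4): 4−18=-14≡12 → m
l(11): 11−18=-7≡19 → t
p(15): 15−18=-3≡23 → x
n(13): 13−18=-5≡21 → v
w(22): 22−18=4 → e
d(3): 3−18=-15≡11 → l
v(21): 21−18=3 → d
j(9): 9−18=-9≡17 → r
f(5): 5−18=-13≡13 → n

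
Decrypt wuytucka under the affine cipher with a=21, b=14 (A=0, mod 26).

The inverse of 21 mod 26 is 5, since 21·5=105≡1. Apply D(y)=5·(y−14) mod 26:
w(22): 5·(22−14)=40≡14 → o
u(20): 5·(20−14)=30≡4 → e
y(24): 5·(24−14)=50≡24 → y
t(19): 5·(19−14)=25 → z
u(20): 5·(20−14)=30≡4 → e
c(2): 5·(2−14)=-60≡18 → s
k(10): 5·(10−14)=-20≡6 → g
a(0): 5·(0−14)=-70≡8 → i

oeyzesgi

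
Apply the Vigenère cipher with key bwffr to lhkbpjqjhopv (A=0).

mdpggkmomfqr

Repeat the key across the message: bwffrbwffrbw
l(11)+b(1): 12 → m
h(7)+w(22): 29≡3 → d
k(10)+f(5): 15 → p
b(1)+f(5): 6 → g
p(15)+r(17): 32≡6 → g
j(9)+b(1): 10 → k
q(16)+w(22): 38≡12 → m
j(9)+f(5): 14 → o
h(7)+f(5): 12 → m
o(14)+r(17): 31≡5 → f
p(15)+b(1): 16 → q
v(21)+w(22): 43≡17 → r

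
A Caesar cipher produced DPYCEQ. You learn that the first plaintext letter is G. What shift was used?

23

From the crib: D(3)−G(6)=-3≡23, so the shift is 23.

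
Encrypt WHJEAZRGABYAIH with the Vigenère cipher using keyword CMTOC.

Repeat the key across the message: CMTOCCMTOCCMTO
W(22)+C(2): 24 → Y
H(7)+M(12): 19 → T
J(9)+T(19): 28≡2 → C
E(4)+O(14): 18 → S
A(0)+C(2): 2 → C
Z(25)+C(2): 27≡1 → B
R(17)+M(12): 29≡3 → D
G(6)+T(19): 25 → Z
A(0)+O(14): 14 → O
B(1)+C(2): 3 → D
Y(24)+C(2): 26≡0 → A
A(0)+M(12): 12 → M
I(8)+T(19): 27≡1 → B
H(7)+O(14): 21 → V

YTCSCBDZODAMBV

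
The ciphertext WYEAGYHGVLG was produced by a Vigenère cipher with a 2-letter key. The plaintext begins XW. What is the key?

ZC

Subtract each crib letter from the matching ciphertext letter (mod 26):
W(22)−X(23)=-1≡25 → Z
Y(24)−W(22)=2 → C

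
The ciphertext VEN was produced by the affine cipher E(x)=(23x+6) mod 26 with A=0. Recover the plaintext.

The inverse of 23 mod 26 is 17, since 23·17=391≡1. Apply D(y)=17·(y−6) mod 26:
V(21): 17·(21−6)=255≡21 → V
E(4): 17·(4−6)=-34≡18 → S
N(13): 17·(13−6)=119≡15 → P

VSP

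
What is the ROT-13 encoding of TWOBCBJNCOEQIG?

T(19): 19+13=32≡6 → G
W(22): 22+13=35≡9 → J
O(14): 14+13=27≡1 → B
B(1): 1+13=14 → O
C(2): 2+13=15 → P
B(1): 1+13=14 → O
J(9): 9+13=22 → W
N(13): 13+13=26≡0 → A
C(2): 2+13=15 → P
O(14): 14+13=27≡1 → B
E(4): 4+13=17 → R
Q(16): 16+13=29≡3 → D
I(8): 8+13=21 → V
G(6): 6+13=19 → T

GJBOPOWAPBRDVT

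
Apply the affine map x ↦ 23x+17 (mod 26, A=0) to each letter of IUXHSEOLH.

I(8): 23·8+17=201≡19 → T
U(20): 23·20+17=477≡9 → J
X(23): 23·23+17=546≡0 → A
H(7): 23·7+17=178≡22 → W
S(18): 23·18+17=431≡15 → P
E(4): 23·4+17=109≡5 → F
O(14): 23·14+17=339≡1 → B
L(11): 23·11+17=270≡10 → K
H(7): 23·7+17=178≡22 → W

TJAWPFBKW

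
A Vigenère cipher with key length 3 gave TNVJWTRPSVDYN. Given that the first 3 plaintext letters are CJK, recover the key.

REL

Subtract each crib letter from the matching ciphertext letter (mod 26):
T(19)−C(2)=17 → R
N(13)−J(9)=4 → E
V(21)−K(10)=11 → L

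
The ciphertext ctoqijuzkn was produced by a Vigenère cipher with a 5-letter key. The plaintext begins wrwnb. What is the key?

gcsdh

Subtract each crib letter from the matching ciphertext letter (mod 26):
c(2)−w(22)=-20≡6 → g
t(19)−r(17)=2 → c
o(14)−w(22)=-8≡18 → s
q(16)−n(13)=3 → d
i(8)−b(1)=7 → h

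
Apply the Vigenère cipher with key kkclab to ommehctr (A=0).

ywophddb

Repeat the key across the message: kkclabkk
o(14)+k(10): 24 → y
m(12)+k(10): 22 → w
m(12)+c(2): 14 → o
e(4)+l(11): 15 → p
h(7)+a(0): 7 → h
c(2)+b(1): 3 → d
t(19)+k(10): 29≡3 → d
r(17)+k(10): 27≡1 → b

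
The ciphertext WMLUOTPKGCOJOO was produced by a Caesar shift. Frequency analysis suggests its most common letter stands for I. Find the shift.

The most frequent ciphertext letter is O (appears 4 times).
O is position 14; I is position 8.
Shift = 6.

6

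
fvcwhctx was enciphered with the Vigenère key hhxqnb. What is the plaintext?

yofgubmq

Repeat the key across the ciphertext: hhxqnbhh
f(5)−h(7): -2≡24 → y
v(21)−h(7): 14 → o
c(2)−x(23): -21≡5 → f
w(22)−q(16): 6 → g
h(7)−n(13): -6≡20 → u
c(2)−b(1): 1 → b
t(19)−h(7): 12 → m
x(23)−h(7): 16 → q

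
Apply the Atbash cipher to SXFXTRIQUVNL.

HCUCGIRJFEMO

S(18) → H(7)
X(23) → C(2)
F(5) → U(20)
X(23) → C(2)
T(19) → G(6)
R(17) → I(8)
I(8) → R(17)
Q(16) → J(9)
U(20) → F(5)
V(21) → E(4)
N(13) → M(12)
L(11) → O(14)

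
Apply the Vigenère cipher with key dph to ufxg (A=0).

Repeat the key across the message: dphd
u(20)+d(3): 23 → x
f(5)+p(15): 20 → u
x(23)+h(7): 30≡4 → e
g(6)+d(3): 9 → j

xuej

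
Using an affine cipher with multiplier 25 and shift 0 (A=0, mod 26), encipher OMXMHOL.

MODOTMP

O(14): 25·14+0=350≡12 → M
M(12): 25·12+0=300≡14 → O
X(23): 25·23+0=575≡3 → D
M(12): 25·12+0=300≡14 → O
H(7): 25·7+0=175≡19 → T
O(14): 25·14+0=350≡12 → M
L(11): 25·11+0=275≡15 → P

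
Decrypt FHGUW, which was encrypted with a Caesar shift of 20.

F(5): 5−20=-15≡11 → L
H(7): 7−20=-13≡13 → N
G(6): 6−20=-14≡12 → M
U(20): 20−20=0 → A
W(22): 22−20=2 → C

LNMAC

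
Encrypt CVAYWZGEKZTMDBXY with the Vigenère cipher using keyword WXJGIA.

Repeat the key across the message: WXJGIAWXJGIAWXJG
C(2)+W(22): 24 → Y
V(21)+X(23): 44≡18 → S
A(0)+J(9): 9 → J
Y(24)+G(6): 30≡4 → E
W(22)+I(8): 30≡4 → E
Z(25)+A(0): 25 → Z
G(6)+W(22): 28≡2 → C
E(4)+X(23): 27≡1 → B
K(10)+J(9): 19 → T
Z(25)+G(6): 31≡5 → F
T(19)+I(8): 27≡1 → B
M(12)+A(0): 12 → M
D(3)+W(22): 25 → Z
B(1)+X(23): 24 → Y
X(23)+J(9): 32≡6 → G
Y(24)+G(6): 30≡4 → E

YSJEEZCBTFBMZYGE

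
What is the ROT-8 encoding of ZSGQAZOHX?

HAOYIHWPF

Z(25): 25+8=33≡7 → H
S(18): 18+8=26≡0 → A
G(6): 6+8=14 → O
Q(16): 16+8=24 → Y
A(0): 0+8=8 → I
Z(25): 25+8=33≡7 → H
O(14): 14+8=22 → W
H(7): 7+8=15 → P
X(23): 23+8=31≡5 → F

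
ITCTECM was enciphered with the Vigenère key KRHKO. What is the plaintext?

YCVJQSV

Repeat the key across the ciphertext: KRHKOKR
I(8)−K(10): -2≡24 → Y
T(19)−R(17): 2 → C
C(2)−H(7): -5≡21 → V
T(19)−K(10): 9 → J
E(4)−O(14): -10≡16 → Q
C(2)−K(10): -8≡18 → S
M(12)−R(17): -5≡21 → V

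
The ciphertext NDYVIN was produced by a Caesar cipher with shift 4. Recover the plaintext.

N(13): 13−4=9 → J
D(3): 3−4=-1≡25 → Z
Y(24): 24−4=20 → U
V(21): 21−4=17 → R
I(8): 8−4=4 → E
N(13): 13−4=9 → J

JZUREJ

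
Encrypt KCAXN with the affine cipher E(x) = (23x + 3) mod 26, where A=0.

K(10): 23·10+3=233≡25 → Z
C(2): 23·2+3=49≡23 → X
A(0): 23·0+3=3 → D
X(23): 23·23+3=532≡12 → M
N(13): 23·13+3=302≡16 → Q

ZXDMQ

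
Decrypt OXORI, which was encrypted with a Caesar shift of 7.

O(14): 14−7=7 → H
X(23): 23−7=16 → Q
O(14): 14−7=7 → H
R(17): 17−7=10 → K
I(8): 8−7=1 → B

HQHKB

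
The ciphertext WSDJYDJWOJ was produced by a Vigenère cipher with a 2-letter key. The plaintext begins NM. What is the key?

Subtract each crib letter from the matching ciphertext letter (mod 26):
W(22)−N(13)=9 → J
S(18)−M(12)=6 → G

JG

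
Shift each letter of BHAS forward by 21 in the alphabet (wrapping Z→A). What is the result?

WCVN

B(1): 1+21=22 → W
H(7): 7+21=28≡2 → C
A(0): 0+21=21 → V
S(18): 18+21=39≡13 → N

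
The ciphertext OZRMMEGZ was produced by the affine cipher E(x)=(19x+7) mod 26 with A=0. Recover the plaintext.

ZQGDDTPQ

The inverse of 19 mod 26 is 11, since 19·11=209≡1. Apply D(y)=11·(y−7) mod 26:
O(14): 11·(14−7)=77≡25 → Z
Z(25): 11·(25−7)=198≡16 → Q
R(17): 11·(17−7)=110≡6 → G
M(12): 11·(12−7)=55≡3 → D
M(12): 11·(12−7)=55≡3 → D
E(4): 11·(4−7)=-33≡19 → T
G(6): 11·(6−7)=-11≡15 → P
Z(25): 11·(25−7)=198≡16 → Q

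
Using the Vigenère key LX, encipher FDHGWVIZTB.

Repeat the key across the message: LXLXLXLXLX
F(5)+L(11): 16 → Q
D(3)+X(23): 26≡0 → A
H(7)+L(11): 18 → S
G(6)+X(23): 29≡3 → D
W(22)+L(11): 33≡7 → H
V(21)+X(23): 44≡18 → S
I(8)+L(11): 19 → T
Z(25)+X(23): 48≡22 → W
T(19)+L(11): 30≡4 → E
B(1)+X(23): 24 → Y

QASDHSTWEY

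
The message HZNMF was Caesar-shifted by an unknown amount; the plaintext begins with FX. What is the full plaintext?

FXLKD

From the crib: H(7)−F(5)=2, so the shift is 2.
Subtract 2 from each ciphertext letter:
H(7): 7−2=5 → F
Z(25): 25−2=23 → X
N(13): 13−2=11 → L
M(12): 12−2=10 → K
F(5): 5−2=3 → D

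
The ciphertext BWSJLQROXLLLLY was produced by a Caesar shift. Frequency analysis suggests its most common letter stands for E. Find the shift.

7

The most frequent ciphertext letter is L (appears 5 times).
L is position 11; E is position 4.
Shift = 7.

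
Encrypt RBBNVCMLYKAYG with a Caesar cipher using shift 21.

R(17): 17+21=38≡12 → M
B(1): 1+21=22 → W
B(1): 1+21=22 → W
N(13): 13+21=34≡8 → I
V(21): 21+21=42≡16 → Q
C(2): 2+21=23 → X
M(12): 12+21=33≡7 → H
L(11): 11+21=32≡6 → G
Y(24): 24+21=45≡19 → T
K(10): 10+21=31≡5 → F
A(0): 0+21=21 → V
Y(24): 24+21=45≡19 → T
G(6): 6+21=27≡1 → B

MWWIQXHGTFVTB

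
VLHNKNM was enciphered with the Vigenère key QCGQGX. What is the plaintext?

FJBXEQW

Repeat the key across the ciphertext: QCGQGXQ
V(21)−Q(16): 5 → F
L(11)−C(2): 9 → J
H(7)−G(6): 1 → B
N(13)−Q(16): -3≡23 → X
K(10)−G(6): 4 → E
N(13)−X(23): -10≡16 → Q
M(12)−Q(16): -4≡22 → W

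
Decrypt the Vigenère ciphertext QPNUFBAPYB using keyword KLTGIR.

GEUOXKQEFV

Repeat the key across the ciphertext: KLTGIRKLTG
Q(16)−K(10): 6 → G
P(15)−L(11): 4 → E
N(13)−T(19): -6≡20 → U
U(20)−G(6): 14 → O
F(5)−I(8): -3≡23 → X
B(1)−R(17): -16≡10 → K
A(0)−K(10): -10≡16 → Q
P(15)−L(11): 4 → E
Y(24)−T(19): 5 → F
B(1)−G(6): -5≡21 → V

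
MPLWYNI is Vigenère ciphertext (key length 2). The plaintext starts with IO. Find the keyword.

EB

Subtract each crib letter from the matching ciphertext letter (mod 26):
M(12)−I(8)=4 → E
P(15)−O(14)=1 → B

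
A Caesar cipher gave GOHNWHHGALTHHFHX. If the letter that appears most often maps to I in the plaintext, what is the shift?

The most frequent ciphertext letter is H (appears 6 times).
H is position 7; I is position 8.
Shift = -1≡25.

25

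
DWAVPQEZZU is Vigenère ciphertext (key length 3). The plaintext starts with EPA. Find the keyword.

ZHA

Subtract each crib letter from the matching ciphertext letter (mod 26):
D(3)−E(4)=-1≡25 → Z
W(22)−P(15)=7 → H
A(0)−A(0)=0 → A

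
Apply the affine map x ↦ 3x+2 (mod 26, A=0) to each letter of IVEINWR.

ANOAPQB

I(8): 3·8+2=26≡0 → A
V(21): 3·21+2=65≡13 → N
E(4): 3·4+2=14 → O
I(8): 3·8+2=26≡0 → A
N(13): 3·13+2=41≡15 → P
W(22): 3·22+2=68≡16 → Q
R(17): 3·17+2=53≡1 → B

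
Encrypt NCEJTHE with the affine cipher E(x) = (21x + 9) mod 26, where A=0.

N(13): 21·13+9=282≡22 → W
C(2): 21·2+9=51≡25 → Z
E(4): 21·4+9=93≡15 → P
J(9): 21·9+9=198≡16 → Q
T(19): 21·19+9=408≡18 → S
H(7): 21·7+9=156≡0 → A
E(4): 21·4+9=93≡15 → P

WZPQSAP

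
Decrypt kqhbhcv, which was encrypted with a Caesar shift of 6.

k(10): 10−6=4 → e
q(16): 16−6=10 → k
h(7): 7−6=1 → b
b(1): 1−6=-5≡21 → v
h(7): 7−6=1 → b
c(2): 2−6=-4≡22 → w
v(21): 21−6=15 → p

ekbvbwp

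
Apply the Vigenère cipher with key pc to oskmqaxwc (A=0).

Repeat the key across the message: pcpcpcpcp
o(14)+p(15): 29≡3 → d
s(18)+c(2): 20 → u
k(10)+p(15): 25 → z
m(12)+c(2): 14 → o
q(16)+p(15): 31≡5 → f
a(0)+c(2): 2 → c
x(23)+p(15): 38≡12 → m
w(22)+c(2): 24 → y
c(2)+p(15): 17 → r

duzofcmyr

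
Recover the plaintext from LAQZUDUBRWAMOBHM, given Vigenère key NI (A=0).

YSDRHVHTEONEBTUE

Repeat the key across the ciphertext: NINININININININI
L(11)−N(13): -2≡24 → Y
A(0)−I(8): -8≡18 → S
Q(16)−N(13): 3 → D
Z(25)−I(8): 17 → R
U(20)−N(13): 7 → H
D(3)−I(8): -5≡21 → V
U(20)−N(13): 7 → H
B(1)−I(8): -7≡19 → T
R(17)−N(13): 4 → E
W(22)−I(8): 14 → O
A(0)−N(13): -13≡13 → N
M(12)−I(8): 4 → E
O(14)−N(13): 1 → B
B(1)−I(8): -7≡19 → T
H(7)−N(13): -6≡20 → U
M(12)−I(8): 4 → E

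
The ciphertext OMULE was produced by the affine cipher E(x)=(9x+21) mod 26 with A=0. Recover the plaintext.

FZXWB

The inverse of 9 mod 26 is 3, since 9·3=27≡1. Apply D(y)=3·(y−21) mod 26:
O(14): 3·(14−21)=-21≡5 → F
M(12): 3·(12−21)=-27≡25 → Z
U(20): 3·(20−21)=-3≡23 → X
L(11): 3·(11−21)=-30≡22 → W
E(4): 3·(4−21)=-51≡1 → B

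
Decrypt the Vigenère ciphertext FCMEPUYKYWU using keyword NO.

Repeat the key across the ciphertext: NONONONONON
F(5)−N(13): -8≡18 → S
C(2)−O(14): -12≡14 → O
M(12)−N(13): -1≡25 → Z
E(4)−O(14): -10≡16 → Q
P(15)−N(13): 2 → C
U(20)−O(14): 6 → G
Y(24)−N(13): 11 → L
K(10)−O(14): -4≡22 → W
Y(24)−N(13): 11 → L
W(22)−O(14): 8 → I
U(20)−N(13): 7 → H

SOZQCGLWLIH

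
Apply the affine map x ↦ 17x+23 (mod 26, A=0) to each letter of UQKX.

ZJLY

U(20): 17·20+23=363≡25 → Z
Q(16): 17·16+23=295≡9 → J
K(10): 17·10+23=193≡11 → L
X(23): 17·23+23=414≡24 → Y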